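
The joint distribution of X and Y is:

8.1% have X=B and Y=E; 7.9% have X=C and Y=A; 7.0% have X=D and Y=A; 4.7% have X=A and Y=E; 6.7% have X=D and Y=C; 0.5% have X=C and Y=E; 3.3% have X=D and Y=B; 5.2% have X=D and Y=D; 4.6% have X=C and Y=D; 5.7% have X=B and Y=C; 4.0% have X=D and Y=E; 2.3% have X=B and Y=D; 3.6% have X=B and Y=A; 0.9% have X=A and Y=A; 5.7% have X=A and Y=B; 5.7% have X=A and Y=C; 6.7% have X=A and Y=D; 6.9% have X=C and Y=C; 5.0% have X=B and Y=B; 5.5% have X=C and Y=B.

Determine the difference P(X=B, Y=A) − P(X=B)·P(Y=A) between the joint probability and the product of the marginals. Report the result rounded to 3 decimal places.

-0.012

P(X=B) = 0.036 + 0.050 + 0.057 + 0.023 + 0.081 = 0.247.
P(Y=A) = 0.009 + 0.036 + 0.079 + 0.070 = 0.194.
P(X=B, Y=A) − P(X=B)P(Y=A) = 0.036 − 0.247×0.194 = -0.012.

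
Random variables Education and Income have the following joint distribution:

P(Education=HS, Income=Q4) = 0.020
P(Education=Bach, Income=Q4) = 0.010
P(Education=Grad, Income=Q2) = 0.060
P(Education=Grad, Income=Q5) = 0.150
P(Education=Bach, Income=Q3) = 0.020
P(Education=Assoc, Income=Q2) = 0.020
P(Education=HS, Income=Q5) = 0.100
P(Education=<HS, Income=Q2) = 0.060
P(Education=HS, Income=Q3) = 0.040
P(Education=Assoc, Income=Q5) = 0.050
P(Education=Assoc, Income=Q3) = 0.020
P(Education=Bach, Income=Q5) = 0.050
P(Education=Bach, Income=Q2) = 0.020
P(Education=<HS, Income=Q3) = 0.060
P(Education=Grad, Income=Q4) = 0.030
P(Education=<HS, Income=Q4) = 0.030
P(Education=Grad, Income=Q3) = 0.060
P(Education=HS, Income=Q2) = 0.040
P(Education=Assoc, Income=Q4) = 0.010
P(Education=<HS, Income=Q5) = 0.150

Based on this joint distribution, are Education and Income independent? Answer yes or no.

Every cell satisfies P(Education,Income) = P(Education)·P(Income). For instance P(Education=Grad) = 0.300, P(Income=Q3) = 0.200, and 0.300×0.200 = 0.060 matches the joint entry. So Education and Income are independent.

yes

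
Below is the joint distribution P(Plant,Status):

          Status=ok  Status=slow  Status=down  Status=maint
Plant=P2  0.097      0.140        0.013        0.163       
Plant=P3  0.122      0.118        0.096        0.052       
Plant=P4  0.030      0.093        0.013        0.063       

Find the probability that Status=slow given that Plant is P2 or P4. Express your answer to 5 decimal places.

0.38072

P(Plant=P2) = 0.097 + 0.140 + 0.013 + 0.163 = 0.413.
P(Plant=P4) = 0.030 + 0.093 + 0.013 + 0.063 = 0.199.
P(Plant ∈ {P2, P4}) = 0.413 + 0.199 = 0.612; P(Status=slow, Plant ∈ {P2, P4}) = 0.140 + 0.093 = 0.233.
P(Status=slow | Plant ∈ {P2, P4}) = 0.233/0.612 = 0.38072.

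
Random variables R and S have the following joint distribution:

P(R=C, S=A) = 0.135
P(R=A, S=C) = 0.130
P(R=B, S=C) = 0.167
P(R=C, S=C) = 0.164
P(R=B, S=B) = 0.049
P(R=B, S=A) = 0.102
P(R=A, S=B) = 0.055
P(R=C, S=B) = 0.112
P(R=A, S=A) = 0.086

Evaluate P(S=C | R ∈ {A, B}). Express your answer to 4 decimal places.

0.5042

P(R=A) = 0.086 + 0.055 + 0.130 = 0.271.
P(R=B) = 0.102 + 0.049 + 0.167 = 0.318.
P(R ∈ {A, B}) = 0.271 + 0.318 = 0.589; P(S=C, R ∈ {A, B}) = 0.130 + 0.167 = 0.297.
P(S=C | R ∈ {A, B}) = 0.297/0.589 = 0.5042.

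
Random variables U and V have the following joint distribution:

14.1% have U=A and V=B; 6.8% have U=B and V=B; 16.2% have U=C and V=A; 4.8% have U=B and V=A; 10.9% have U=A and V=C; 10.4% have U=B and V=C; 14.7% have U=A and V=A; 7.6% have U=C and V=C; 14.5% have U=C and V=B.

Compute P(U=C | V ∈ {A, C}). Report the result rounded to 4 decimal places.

0.3684

P(V=A) = 0.147 + 0.048 + 0.162 = 0.357.
P(V=C) = 0.109 + 0.104 + 0.076 = 0.289.
P(V ∈ {A, C}) = 0.357 + 0.289 = 0.646; P(U=C, V ∈ {A, C}) = 0.162 + 0.076 = 0.238.
P(U=C | V ∈ {A, C}) = 0.238/0.646 = 0.3684.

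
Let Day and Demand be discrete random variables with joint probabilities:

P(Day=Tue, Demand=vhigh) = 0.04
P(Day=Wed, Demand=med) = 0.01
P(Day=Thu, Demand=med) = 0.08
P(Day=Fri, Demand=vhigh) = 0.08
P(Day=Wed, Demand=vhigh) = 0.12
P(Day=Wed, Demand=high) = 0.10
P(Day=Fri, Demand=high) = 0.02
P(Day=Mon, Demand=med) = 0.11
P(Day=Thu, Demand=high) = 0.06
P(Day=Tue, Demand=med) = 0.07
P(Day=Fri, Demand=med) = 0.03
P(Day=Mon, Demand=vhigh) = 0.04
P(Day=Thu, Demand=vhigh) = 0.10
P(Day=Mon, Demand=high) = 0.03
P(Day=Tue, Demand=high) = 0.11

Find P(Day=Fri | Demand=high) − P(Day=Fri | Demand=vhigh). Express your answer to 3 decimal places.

P(Demand=high) = 0.03 + 0.11 + 0.10 + 0.06 + 0.02 = 0.32; P(Day=Fri | Demand=high) = 0.02/0.32 = 0.0625.
P(Demand=vhigh) = 0.04 + 0.04 + 0.12 + 0.10 + 0.08 = 0.38; P(Day=Fri | Demand=vhigh) = 0.08/0.38 = 0.2105.
Difference = -0.148.

-0.148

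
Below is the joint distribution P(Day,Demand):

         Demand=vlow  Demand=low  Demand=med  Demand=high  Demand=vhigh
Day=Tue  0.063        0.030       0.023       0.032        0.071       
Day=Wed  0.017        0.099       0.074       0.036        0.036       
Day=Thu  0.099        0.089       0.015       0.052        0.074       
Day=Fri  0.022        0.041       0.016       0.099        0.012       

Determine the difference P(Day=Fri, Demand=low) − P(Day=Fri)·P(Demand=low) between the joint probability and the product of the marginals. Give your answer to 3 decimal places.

-0.008

P(Day=Fri) = 0.022 + 0.041 + 0.016 + 0.099 + 0.012 = 0.190.
P(Demand=low) = 0.030 + 0.099 + 0.089 + 0.041 = 0.259.
P(Day=Fri, Demand=low) − P(Day=Fri)P(Demand=low) = 0.041 − 0.190×0.259 = -0.008.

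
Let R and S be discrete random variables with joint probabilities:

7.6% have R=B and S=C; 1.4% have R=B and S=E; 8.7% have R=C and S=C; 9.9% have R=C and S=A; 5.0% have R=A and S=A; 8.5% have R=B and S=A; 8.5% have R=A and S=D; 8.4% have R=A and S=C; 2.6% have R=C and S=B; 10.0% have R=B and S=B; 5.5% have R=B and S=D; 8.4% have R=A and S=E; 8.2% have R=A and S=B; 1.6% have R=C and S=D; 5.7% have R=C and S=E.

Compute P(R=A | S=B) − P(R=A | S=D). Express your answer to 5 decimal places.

P(S=B) = 0.082 + 0.100 + 0.026 = 0.208; P(R=A | S=B) = 0.082/0.208 = 0.394231.
P(S=D) = 0.085 + 0.055 + 0.016 = 0.156; P(R=A | S=D) = 0.085/0.156 = 0.544872.
Difference = -0.15064.

-0.15064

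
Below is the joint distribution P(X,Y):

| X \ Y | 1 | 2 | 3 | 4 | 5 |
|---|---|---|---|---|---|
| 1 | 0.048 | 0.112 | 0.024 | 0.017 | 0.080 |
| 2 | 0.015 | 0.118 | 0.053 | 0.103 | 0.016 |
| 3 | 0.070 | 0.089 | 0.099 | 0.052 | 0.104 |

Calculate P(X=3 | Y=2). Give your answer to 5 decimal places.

P(Y=2) = 0.112 + 0.118 + 0.089 = 0.319.
P(X=3 | Y=2) = 0.089/0.319 = 0.27900.

0.27900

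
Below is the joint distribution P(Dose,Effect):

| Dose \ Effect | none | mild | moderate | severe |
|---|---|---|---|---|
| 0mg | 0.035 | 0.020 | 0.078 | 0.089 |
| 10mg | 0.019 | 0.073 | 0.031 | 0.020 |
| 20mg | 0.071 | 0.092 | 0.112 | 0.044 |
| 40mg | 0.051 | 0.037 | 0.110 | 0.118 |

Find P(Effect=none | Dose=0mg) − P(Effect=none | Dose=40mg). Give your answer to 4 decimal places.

-0.0037

P(Dose=0mg) = 0.035 + 0.020 + 0.078 + 0.089 = 0.222; P(Effect=none | Dose=0mg) = 0.035/0.222 = 0.15766.
P(Dose=40mg) = 0.051 + 0.037 + 0.110 + 0.118 = 0.316; P(Effect=none | Dose=40mg) = 0.051/0.316 = 0.16139.
Difference = -0.0037.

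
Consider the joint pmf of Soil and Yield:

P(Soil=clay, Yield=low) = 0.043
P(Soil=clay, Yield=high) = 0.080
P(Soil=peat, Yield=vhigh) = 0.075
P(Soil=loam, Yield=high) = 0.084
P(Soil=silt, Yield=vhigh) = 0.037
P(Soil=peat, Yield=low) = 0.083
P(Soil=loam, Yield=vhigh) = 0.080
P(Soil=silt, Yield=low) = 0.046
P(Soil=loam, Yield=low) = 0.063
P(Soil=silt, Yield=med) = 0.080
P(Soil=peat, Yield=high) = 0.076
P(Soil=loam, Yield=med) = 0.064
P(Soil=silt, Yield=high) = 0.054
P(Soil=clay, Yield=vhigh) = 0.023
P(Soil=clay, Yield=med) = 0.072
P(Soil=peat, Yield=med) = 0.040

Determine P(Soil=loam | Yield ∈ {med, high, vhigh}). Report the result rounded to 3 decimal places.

P(Yield=med) = 0.064 + 0.072 + 0.080 + 0.040 = 0.256.
P(Yield=high) = 0.084 + 0.080 + 0.054 + 0.076 = 0.294.
P(Yield=vhigh) = 0.080 + 0.023 + 0.037 + 0.075 = 0.215.
P(Yield ∈ {med, high, vhigh}) = 0.256 + 0.294 + 0.215 = 0.765; P(Soil=loam, Yield ∈ {med, high, vhigh}) = 0.064 + 0.084 + 0.080 = 0.228.
P(Soil=loam | Yield ∈ {med, high, vhigh}) = 0.228/0.765 = 0.298.

0.298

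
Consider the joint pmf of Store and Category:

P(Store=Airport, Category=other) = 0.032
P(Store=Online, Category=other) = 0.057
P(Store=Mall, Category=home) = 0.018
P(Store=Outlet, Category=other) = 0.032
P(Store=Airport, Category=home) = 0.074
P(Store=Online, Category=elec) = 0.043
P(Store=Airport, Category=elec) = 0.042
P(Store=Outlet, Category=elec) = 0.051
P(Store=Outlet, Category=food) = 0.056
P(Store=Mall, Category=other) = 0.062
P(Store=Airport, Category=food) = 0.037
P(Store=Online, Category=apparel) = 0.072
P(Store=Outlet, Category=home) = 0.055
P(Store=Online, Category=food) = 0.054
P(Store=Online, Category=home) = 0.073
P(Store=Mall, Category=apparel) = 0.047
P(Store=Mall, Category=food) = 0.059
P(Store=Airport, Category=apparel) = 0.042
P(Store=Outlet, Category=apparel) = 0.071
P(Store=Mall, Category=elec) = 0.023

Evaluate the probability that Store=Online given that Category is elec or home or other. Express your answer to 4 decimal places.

P(Category=elec) = 0.023 + 0.042 + 0.051 + 0.043 = 0.159.
P(Category=home) = 0.018 + 0.074 + 0.055 + 0.073 = 0.220.
P(Category=other) = 0.062 + 0.032 + 0.032 + 0.057 = 0.183.
P(Category ∈ {elec, home, other}) = 0.159 + 0.220 + 0.183 = 0.562; P(Store=Online, Category ∈ {elec, home, other}) = 0.043 + 0.073 + 0.057 = 0.173.
P(Store=Online | Category ∈ {elec, home, other}) = 0.173/0.562 = 0.3078.

0.3078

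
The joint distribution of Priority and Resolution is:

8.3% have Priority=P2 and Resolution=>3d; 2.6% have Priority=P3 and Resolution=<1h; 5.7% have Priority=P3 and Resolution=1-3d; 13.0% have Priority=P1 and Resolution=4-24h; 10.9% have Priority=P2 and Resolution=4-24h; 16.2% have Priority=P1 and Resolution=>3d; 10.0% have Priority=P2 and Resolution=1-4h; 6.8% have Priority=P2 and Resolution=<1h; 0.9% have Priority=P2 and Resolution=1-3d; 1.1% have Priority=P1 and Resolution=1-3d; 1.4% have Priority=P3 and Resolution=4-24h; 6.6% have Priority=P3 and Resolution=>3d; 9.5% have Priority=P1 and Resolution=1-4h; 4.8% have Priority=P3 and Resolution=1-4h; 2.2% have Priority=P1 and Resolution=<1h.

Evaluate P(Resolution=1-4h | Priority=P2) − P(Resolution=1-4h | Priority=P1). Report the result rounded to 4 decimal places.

0.0448

P(Priority=P2) = 0.068 + 0.100 + 0.109 + 0.009 + 0.083 = 0.369; P(Resolution=1-4h | Priority=P2) = 0.100/0.369 = 0.27100.
P(Priority=P1) = 0.022 + 0.095 + 0.130 + 0.011 + 0.162 = 0.420; P(Resolution=1-4h | Priority=P1) = 0.095/0.420 = 0.22619.
Difference = 0.0448.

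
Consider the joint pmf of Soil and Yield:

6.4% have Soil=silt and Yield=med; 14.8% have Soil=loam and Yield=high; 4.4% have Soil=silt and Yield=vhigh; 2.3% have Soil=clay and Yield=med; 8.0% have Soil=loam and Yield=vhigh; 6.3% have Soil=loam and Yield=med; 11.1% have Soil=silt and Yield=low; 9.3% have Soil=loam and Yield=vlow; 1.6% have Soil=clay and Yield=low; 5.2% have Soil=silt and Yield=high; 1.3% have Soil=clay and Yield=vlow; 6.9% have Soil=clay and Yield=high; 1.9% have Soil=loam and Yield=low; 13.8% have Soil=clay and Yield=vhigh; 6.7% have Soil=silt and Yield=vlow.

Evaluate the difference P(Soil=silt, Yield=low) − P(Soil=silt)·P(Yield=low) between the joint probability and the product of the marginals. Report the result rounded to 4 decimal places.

0.0617

P(Soil=silt) = 0.067 + 0.111 + 0.064 + 0.052 + 0.044 = 0.338.
P(Yield=low) = 0.019 + 0.016 + 0.111 = 0.146.
P(Soil=silt, Yield=low) − P(Soil=silt)P(Yield=low) = 0.111 − 0.338×0.146 = 0.0617.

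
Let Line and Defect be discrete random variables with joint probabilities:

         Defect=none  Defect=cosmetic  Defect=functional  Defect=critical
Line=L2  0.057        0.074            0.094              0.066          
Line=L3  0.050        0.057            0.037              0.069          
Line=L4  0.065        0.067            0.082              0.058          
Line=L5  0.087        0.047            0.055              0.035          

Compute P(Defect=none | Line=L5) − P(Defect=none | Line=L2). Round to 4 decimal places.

P(Line=L5) = 0.087 + 0.047 + 0.055 + 0.035 = 0.224; P(Defect=none | Line=L5) = 0.087/0.224 = 0.38839.
P(Line=L2) = 0.057 + 0.074 + 0.094 + 0.066 = 0.291; P(Defect=none | Line=L2) = 0.057/0.291 = 0.19588.
Difference = 0.1925.

0.1925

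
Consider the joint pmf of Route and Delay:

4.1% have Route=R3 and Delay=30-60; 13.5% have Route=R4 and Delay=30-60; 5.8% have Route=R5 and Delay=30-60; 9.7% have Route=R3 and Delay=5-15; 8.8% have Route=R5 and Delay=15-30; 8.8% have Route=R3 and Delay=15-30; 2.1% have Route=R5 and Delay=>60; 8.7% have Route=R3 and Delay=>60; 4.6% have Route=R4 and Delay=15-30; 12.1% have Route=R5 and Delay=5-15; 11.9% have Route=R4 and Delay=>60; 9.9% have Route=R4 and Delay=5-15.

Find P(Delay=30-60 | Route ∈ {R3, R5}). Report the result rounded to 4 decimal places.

0.1647

P(Route=R3) = 0.097 + 0.088 + 0.041 + 0.087 = 0.313.
P(Route=R5) = 0.121 + 0.088 + 0.058 + 0.021 = 0.288.
P(Route ∈ {R3, R5}) = 0.313 + 0.288 = 0.601; P(Delay=30-60, Route ∈ {R3, R5}) = 0.041 + 0.058 = 0.099.
P(Delay=30-60 | Route ∈ {R3, R5}) = 0.099/0.601 = 0.1647.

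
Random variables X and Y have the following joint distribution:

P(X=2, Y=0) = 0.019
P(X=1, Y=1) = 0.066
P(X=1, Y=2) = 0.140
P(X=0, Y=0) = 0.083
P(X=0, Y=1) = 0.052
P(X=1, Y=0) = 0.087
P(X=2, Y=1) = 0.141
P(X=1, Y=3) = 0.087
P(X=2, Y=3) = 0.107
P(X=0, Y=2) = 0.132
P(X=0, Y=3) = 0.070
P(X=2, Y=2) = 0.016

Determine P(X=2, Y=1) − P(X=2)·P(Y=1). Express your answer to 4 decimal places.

P(X=2) = 0.019 + 0.141 + 0.016 + 0.107 = 0.283.
P(Y=1) = 0.052 + 0.066 + 0.141 = 0.259.
P(X=2, Y=1) − P(X=2)P(Y=1) = 0.141 − 0.283×0.259 = 0.0677.

0.0677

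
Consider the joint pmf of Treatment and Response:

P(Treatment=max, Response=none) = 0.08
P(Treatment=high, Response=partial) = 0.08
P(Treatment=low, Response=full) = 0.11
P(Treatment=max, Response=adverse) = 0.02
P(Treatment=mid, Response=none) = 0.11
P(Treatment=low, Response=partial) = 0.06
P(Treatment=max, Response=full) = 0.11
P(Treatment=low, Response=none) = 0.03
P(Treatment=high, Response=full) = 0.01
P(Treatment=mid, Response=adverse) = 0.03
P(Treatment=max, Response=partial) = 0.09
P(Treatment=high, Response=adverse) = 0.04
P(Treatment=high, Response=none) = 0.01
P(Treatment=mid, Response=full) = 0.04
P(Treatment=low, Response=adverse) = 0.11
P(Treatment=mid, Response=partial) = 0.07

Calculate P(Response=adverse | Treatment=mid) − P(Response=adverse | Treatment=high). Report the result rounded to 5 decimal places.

-0.16571

P(Treatment=mid) = 0.11 + 0.07 + 0.04 + 0.03 = 0.25; P(Response=adverse | Treatment=mid) = 0.03/0.25 = 0.120000.
P(Treatment=high) = 0.01 + 0.08 + 0.01 + 0.04 = 0.14; P(Response=adverse | Treatment=high) = 0.04/0.14 = 0.285714.
Difference = -0.16571.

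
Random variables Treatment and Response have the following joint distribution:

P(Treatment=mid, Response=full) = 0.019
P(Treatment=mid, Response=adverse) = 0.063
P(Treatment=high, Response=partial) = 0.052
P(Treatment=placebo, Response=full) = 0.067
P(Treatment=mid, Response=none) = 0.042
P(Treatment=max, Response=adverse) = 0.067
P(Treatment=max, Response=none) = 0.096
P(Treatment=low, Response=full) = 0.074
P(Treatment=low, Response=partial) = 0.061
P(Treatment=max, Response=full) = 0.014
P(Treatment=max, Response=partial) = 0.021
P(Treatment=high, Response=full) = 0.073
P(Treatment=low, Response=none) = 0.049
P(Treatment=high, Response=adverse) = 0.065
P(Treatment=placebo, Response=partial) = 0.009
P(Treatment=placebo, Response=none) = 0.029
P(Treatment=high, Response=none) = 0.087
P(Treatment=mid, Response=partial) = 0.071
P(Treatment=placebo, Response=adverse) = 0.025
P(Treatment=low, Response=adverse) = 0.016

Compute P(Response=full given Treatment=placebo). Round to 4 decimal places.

P(Treatment=placebo) = 0.029 + 0.009 + 0.067 + 0.025 = 0.130.
P(Response=full | Treatment=placebo) = 0.067/0.130 = 0.5154.

0.5154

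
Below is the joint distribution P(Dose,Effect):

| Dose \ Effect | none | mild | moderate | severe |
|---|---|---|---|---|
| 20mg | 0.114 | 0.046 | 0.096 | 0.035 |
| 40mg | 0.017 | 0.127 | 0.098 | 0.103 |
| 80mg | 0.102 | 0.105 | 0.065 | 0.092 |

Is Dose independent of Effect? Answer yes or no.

no

P(Dose=40mg) = 0.345 and P(Effect=none) = 0.233, so their product is 0.08039, but P(Dose=40mg, Effect=none) = 0.017. Since these differ, Dose and Effect are not independent.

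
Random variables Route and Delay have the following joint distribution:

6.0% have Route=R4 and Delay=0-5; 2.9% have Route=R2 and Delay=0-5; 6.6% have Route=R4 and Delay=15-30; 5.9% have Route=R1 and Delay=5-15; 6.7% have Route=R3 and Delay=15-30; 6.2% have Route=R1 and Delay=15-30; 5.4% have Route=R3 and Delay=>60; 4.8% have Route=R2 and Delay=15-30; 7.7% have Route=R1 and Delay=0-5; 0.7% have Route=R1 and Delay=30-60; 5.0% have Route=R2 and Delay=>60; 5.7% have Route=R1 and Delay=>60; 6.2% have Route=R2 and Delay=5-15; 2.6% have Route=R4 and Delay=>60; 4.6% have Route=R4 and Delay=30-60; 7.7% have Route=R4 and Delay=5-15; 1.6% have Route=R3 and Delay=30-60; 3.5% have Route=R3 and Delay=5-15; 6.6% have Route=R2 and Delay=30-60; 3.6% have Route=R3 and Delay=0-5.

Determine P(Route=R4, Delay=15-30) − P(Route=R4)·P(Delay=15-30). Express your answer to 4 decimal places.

P(Route=R4) = 0.060 + 0.077 + 0.066 + 0.046 + 0.026 = 0.275.
P(Delay=15-30) = 0.062 + 0.048 + 0.067 + 0.066 = 0.243.
P(Route=R4, Delay=15-30) − P(Route=R4)P(Delay=15-30) = 0.066 − 0.275×0.243 = -0.0008.

-0.0008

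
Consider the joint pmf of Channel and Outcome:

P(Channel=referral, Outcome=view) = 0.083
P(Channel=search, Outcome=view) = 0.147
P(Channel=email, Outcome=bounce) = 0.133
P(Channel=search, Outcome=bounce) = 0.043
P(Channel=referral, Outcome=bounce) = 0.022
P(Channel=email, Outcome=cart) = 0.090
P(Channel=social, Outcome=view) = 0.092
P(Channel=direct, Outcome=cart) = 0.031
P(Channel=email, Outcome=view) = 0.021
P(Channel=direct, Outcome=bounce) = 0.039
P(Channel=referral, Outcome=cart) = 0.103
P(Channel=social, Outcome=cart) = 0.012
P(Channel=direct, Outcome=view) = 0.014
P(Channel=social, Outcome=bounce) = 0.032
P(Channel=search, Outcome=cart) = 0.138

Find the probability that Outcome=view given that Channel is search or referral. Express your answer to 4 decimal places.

0.4291

P(Channel=search) = 0.043 + 0.147 + 0.138 = 0.328.
P(Channel=referral) = 0.022 + 0.083 + 0.103 = 0.208.
P(Channel ∈ {search, referral}) = 0.328 + 0.208 = 0.536; P(Outcome=view, Channel ∈ {search, referral}) = 0.147 + 0.083 = 0.230.
P(Outcome=view | Channel ∈ {search, referral}) = 0.230/0.536 = 0.4291.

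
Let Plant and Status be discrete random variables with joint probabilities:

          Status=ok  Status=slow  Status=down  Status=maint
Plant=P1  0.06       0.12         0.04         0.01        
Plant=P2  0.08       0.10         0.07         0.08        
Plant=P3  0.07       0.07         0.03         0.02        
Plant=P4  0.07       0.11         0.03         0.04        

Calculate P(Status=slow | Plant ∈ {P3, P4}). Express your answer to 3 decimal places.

0.409

P(Plant=P3) = 0.07 + 0.07 + 0.03 + 0.02 = 0.19.
P(Plant=P4) = 0.07 + 0.11 + 0.03 + 0.04 = 0.25.
P(Plant ∈ {P3, P4}) = 0.19 + 0.25 = 0.44; P(Status=slow, Plant ∈ {P3, P4}) = 0.07 + 0.11 = 0.18.
P(Status=slow | Plant ∈ {P3, P4}) = 0.18/0.44 = 0.409.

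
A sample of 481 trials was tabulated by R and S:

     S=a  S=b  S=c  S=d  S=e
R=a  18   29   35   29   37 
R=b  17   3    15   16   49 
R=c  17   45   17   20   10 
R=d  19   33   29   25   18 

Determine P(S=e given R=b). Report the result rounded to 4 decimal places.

Total with R=b: 17 + 3 + 15 + 16 + 49 = 100.
P(S=e | R=b) = 49/100 = 0.4900.

0.4900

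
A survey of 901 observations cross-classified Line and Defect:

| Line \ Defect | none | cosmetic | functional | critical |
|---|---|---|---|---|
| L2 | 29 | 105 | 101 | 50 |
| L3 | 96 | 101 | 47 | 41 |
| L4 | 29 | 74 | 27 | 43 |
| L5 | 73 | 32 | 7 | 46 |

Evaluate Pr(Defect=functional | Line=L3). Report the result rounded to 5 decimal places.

Total with Line=L3: 96 + 101 + 47 + 41 = 285.
P(Defect=functional | Line=L3) = 47/285 = 0.16491.

0.16491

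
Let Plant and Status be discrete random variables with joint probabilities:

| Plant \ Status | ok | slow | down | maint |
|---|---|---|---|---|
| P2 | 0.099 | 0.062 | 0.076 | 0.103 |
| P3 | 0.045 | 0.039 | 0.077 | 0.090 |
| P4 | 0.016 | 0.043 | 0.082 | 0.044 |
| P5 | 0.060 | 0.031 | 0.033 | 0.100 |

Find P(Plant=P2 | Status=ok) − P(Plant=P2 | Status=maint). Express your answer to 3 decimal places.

0.144

P(Status=ok) = 0.099 + 0.045 + 0.016 + 0.060 = 0.220; P(Plant=P2 | Status=ok) = 0.099/0.220 = 0.4500.
P(Status=maint) = 0.103 + 0.090 + 0.044 + 0.100 = 0.337; P(Plant=P2 | Status=maint) = 0.103/0.337 = 0.3056.
Difference = 0.144.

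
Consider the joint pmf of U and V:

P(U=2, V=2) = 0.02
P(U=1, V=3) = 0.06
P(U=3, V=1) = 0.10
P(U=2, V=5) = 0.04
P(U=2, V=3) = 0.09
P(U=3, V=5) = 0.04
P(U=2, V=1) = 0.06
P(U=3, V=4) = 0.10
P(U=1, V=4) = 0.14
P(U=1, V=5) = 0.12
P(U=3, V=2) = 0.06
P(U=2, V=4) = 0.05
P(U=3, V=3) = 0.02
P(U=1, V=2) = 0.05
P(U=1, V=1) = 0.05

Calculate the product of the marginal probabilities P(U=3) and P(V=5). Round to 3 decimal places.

P(U=3) = 0.10 + 0.06 + 0.02 + 0.10 + 0.04 = 0.32.
P(V=5) = 0.12 + 0.04 + 0.04 = 0.20.
Product: 0.32 × 0.20 = 0.064.

0.064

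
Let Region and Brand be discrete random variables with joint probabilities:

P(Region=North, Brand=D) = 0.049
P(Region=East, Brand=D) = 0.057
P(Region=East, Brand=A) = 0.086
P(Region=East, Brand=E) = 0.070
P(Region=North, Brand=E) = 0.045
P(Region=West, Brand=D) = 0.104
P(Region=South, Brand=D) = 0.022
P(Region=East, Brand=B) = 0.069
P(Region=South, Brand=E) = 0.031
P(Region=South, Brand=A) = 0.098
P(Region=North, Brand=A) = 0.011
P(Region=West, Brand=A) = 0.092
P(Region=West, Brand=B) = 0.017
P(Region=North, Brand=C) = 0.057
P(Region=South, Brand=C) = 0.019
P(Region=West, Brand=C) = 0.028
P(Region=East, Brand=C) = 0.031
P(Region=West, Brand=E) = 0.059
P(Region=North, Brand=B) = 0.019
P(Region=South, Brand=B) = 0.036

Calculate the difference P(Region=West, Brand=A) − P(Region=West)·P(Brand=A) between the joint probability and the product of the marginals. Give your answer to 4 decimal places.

0.0059

P(Region=West) = 0.092 + 0.017 + 0.028 + 0.104 + 0.059 = 0.300.
P(Brand=A) = 0.011 + 0.098 + 0.086 + 0.092 = 0.287.
P(Region=West, Brand=A) − P(Region=West)P(Brand=A) = 0.092 − 0.300×0.287 = 0.0059.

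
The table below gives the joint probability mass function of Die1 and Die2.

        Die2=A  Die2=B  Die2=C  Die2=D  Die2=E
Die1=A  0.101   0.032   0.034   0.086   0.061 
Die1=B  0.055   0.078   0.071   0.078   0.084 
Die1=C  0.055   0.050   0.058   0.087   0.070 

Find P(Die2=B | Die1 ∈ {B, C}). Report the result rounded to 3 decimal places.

P(Die1=B) = 0.055 + 0.078 + 0.071 + 0.078 + 0.084 = 0.366.
P(Die1=C) = 0.055 + 0.050 + 0.058 + 0.087 + 0.070 = 0.320.
P(Die1 ∈ {B, C}) = 0.366 + 0.320 = 0.686; P(Die2=B, Die1 ∈ {B, C}) = 0.078 + 0.050 = 0.128.
P(Die2=B | Die1 ∈ {B, C}) = 0.128/0.686 = 0.187.

0.187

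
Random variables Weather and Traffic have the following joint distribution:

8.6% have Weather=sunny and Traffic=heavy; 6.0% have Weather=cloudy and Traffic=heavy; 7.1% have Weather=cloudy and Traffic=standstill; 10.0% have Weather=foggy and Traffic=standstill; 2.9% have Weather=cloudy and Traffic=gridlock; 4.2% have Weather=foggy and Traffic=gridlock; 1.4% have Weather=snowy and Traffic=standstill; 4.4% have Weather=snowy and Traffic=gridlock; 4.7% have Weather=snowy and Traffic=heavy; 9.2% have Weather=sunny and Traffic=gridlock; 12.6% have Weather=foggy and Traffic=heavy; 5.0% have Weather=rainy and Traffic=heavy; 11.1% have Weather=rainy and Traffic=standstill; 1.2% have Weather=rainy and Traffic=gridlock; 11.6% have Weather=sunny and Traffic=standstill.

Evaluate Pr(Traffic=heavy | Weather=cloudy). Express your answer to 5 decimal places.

0.37500

P(Weather=cloudy) = 0.060 + 0.029 + 0.071 = 0.160.
P(Traffic=heavy | Weather=cloudy) = 0.060/0.160 = 0.37500.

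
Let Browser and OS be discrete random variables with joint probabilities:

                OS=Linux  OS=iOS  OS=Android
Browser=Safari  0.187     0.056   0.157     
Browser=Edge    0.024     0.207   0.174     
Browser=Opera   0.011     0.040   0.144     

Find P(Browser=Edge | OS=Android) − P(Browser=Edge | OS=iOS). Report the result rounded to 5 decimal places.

-0.31685

P(OS=Android) = 0.157 + 0.174 + 0.144 = 0.475; P(Browser=Edge | OS=Android) = 0.174/0.475 = 0.366316.
P(OS=iOS) = 0.056 + 0.207 + 0.040 = 0.303; P(Browser=Edge | OS=iOS) = 0.207/0.303 = 0.683168.
Difference = -0.31685.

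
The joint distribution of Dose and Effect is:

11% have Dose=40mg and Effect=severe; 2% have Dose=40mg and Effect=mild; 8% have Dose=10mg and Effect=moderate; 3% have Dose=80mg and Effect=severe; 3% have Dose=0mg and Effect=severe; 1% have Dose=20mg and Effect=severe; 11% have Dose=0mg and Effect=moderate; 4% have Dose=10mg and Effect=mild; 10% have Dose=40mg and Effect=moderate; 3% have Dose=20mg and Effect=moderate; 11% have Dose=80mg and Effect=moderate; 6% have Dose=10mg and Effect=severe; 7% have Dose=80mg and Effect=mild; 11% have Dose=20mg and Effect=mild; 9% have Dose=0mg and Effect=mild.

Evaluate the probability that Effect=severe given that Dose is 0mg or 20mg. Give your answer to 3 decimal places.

0.105

P(Dose=0mg) = 0.09 + 0.11 + 0.03 = 0.23.
P(Dose=20mg) = 0.11 + 0.03 + 0.01 = 0.15.
P(Dose ∈ {0mg, 20mg}) = 0.23 + 0.15 = 0.38; P(Effect=severe, Dose ∈ {0mg, 20mg}) = 0.03 + 0.01 = 0.04.
P(Effect=severe | Dose ∈ {0mg, 20mg}) = 0.04/0.38 = 0.105.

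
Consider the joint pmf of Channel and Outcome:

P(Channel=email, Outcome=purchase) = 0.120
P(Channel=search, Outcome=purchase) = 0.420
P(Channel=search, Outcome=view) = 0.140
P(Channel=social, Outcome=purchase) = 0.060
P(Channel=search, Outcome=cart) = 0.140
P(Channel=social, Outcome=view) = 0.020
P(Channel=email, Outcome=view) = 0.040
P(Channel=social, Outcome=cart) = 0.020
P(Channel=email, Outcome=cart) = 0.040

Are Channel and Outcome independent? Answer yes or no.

Every cell satisfies P(Channel,Outcome) = P(Channel)·P(Outcome). For instance P(Channel=email) = 0.200, P(Outcome=purchase) = 0.600, and 0.200×0.600 = 0.120 matches the joint entry. So Channel and Outcome are independent.

yes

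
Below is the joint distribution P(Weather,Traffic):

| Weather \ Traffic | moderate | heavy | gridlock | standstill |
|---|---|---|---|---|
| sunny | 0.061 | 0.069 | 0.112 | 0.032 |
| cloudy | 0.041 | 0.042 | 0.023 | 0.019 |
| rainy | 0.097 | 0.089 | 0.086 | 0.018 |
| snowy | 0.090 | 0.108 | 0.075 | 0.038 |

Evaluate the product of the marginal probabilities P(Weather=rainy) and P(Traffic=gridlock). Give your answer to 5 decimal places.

0.08584

P(Weather=rainy) = 0.097 + 0.089 + 0.086 + 0.018 = 0.290.
P(Traffic=gridlock) = 0.112 + 0.023 + 0.086 + 0.075 = 0.296.
Product: 0.290 × 0.296 = 0.08584.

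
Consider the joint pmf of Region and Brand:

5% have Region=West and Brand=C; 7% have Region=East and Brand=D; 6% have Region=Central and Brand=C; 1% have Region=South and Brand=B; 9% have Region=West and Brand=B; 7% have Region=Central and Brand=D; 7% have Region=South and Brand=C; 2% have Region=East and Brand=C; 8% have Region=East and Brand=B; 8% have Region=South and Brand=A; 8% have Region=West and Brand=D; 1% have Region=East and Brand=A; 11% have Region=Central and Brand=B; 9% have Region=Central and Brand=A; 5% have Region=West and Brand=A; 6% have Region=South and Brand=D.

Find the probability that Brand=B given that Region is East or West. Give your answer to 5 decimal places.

P(Region=East) = 0.01 + 0.08 + 0.02 + 0.07 = 0.18.
P(Region=West) = 0.05 + 0.09 + 0.05 + 0.08 = 0.27.
P(Region ∈ {East, West}) = 0.18 + 0.27 = 0.45; P(Brand=B, Region ∈ {East, West}) = 0.08 + 0.09 = 0.17.
P(Brand=B | Region ∈ {East, West}) = 0.17/0.45 = 0.37778.

0.37778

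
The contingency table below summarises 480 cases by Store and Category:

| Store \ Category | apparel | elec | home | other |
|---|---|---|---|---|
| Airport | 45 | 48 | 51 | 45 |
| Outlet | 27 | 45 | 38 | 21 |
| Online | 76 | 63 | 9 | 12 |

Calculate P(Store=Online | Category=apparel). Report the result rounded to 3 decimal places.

Total with Category=apparel: 45 + 27 + 76 = 148.
P(Store=Online | Category=apparel) = 76/148 = 0.514.

0.514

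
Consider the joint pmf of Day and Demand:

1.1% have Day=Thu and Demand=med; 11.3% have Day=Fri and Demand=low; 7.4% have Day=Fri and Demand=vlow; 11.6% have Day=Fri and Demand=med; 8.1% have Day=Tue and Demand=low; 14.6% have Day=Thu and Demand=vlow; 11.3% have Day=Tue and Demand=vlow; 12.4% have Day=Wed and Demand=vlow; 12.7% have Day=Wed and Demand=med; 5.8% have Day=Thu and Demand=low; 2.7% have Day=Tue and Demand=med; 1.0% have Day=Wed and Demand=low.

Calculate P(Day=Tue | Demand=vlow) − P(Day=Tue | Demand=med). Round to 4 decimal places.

P(Demand=vlow) = 0.113 + 0.124 + 0.146 + 0.074 = 0.457; P(Day=Tue | Demand=vlow) = 0.113/0.457 = 0.24726.
P(Demand=med) = 0.027 + 0.127 + 0.011 + 0.116 = 0.281; P(Day=Tue | Demand=med) = 0.027/0.281 = 0.09609.
Difference = 0.1512.

0.1512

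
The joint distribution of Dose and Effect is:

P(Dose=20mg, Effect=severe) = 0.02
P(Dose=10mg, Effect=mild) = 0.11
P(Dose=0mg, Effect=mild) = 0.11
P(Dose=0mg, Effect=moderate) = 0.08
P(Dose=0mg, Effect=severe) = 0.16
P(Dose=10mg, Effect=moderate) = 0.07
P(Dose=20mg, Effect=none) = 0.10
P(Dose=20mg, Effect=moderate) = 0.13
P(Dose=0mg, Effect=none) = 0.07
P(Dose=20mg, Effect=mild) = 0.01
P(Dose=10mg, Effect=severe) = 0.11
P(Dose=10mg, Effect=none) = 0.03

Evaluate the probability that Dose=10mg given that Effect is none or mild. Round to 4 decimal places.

P(Effect=none) = 0.07 + 0.03 + 0.10 = 0.20.
P(Effect=mild) = 0.11 + 0.11 + 0.01 = 0.23.
P(Effect ∈ {none, mild}) = 0.20 + 0.23 = 0.43; P(Dose=10mg, Effect ∈ {none, mild}) = 0.03 + 0.11 = 0.14.
P(Dose=10mg | Effect ∈ {none, mild}) = 0.14/0.43 = 0.3256.

0.3256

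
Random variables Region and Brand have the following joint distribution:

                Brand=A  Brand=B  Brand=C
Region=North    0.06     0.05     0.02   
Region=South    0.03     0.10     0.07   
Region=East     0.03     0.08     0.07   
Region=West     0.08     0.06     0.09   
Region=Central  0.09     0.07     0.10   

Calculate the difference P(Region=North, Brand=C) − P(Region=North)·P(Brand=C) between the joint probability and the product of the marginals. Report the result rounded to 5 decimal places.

P(Region=North) = 0.06 + 0.05 + 0.02 = 0.13.
P(Brand=C) = 0.02 + 0.07 + 0.07 + 0.09 + 0.10 = 0.35.
P(Region=North, Brand=C) − P(Region=North)P(Brand=C) = 0.02 − 0.13×0.35 = -0.02550.

-0.02550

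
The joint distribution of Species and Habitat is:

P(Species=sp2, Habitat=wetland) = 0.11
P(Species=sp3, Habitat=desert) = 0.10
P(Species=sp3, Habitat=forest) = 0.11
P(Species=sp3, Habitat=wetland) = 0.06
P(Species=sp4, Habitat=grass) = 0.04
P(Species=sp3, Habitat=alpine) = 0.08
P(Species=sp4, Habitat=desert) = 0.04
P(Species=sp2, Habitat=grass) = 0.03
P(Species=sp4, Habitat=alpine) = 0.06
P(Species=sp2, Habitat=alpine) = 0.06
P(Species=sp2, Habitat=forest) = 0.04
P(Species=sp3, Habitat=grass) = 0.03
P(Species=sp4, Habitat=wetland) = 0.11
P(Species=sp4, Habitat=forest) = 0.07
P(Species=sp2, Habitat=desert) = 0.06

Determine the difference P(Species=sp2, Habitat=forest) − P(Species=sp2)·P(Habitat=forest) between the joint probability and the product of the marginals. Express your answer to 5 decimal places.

P(Species=sp2) = 0.04 + 0.03 + 0.11 + 0.06 + 0.06 = 0.30.
P(Habitat=forest) = 0.04 + 0.11 + 0.07 = 0.22.
P(Species=sp2, Habitat=forest) − P(Species=sp2)P(Habitat=forest) = 0.04 − 0.30×0.22 = -0.02600.

-0.02600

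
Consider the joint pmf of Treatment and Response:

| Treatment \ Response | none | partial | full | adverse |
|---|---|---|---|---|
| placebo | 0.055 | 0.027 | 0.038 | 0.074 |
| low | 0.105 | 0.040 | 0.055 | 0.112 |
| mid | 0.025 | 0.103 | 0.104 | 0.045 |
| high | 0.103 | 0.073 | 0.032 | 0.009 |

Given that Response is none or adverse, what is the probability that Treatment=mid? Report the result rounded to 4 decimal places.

P(Response=none) = 0.055 + 0.105 + 0.025 + 0.103 = 0.288.
P(Response=adverse) = 0.074 + 0.112 + 0.045 + 0.009 = 0.240.
P(Response ∈ {none, adverse}) = 0.288 + 0.240 = 0.528; P(Treatment=mid, Response ∈ {none, adverse}) = 0.025 + 0.045 = 0.070.
P(Treatment=mid | Response ∈ {none, adverse}) = 0.070/0.528 = 0.1326.

0.1326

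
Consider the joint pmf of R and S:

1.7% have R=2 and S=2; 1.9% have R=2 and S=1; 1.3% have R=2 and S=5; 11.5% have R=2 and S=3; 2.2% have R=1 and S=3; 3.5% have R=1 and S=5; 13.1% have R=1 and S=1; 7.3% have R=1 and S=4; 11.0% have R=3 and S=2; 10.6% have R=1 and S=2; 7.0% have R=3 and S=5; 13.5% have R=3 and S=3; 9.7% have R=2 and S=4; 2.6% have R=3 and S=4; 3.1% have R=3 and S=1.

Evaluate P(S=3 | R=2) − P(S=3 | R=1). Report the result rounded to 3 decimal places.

0.381

P(R=2) = 0.019 + 0.017 + 0.115 + 0.097 + 0.013 = 0.261; P(S=3 | R=2) = 0.115/0.261 = 0.4406.
P(R=1) = 0.131 + 0.106 + 0.022 + 0.073 + 0.035 = 0.367; P(S=3 | R=1) = 0.022/0.367 = 0.0599.
Difference = 0.381.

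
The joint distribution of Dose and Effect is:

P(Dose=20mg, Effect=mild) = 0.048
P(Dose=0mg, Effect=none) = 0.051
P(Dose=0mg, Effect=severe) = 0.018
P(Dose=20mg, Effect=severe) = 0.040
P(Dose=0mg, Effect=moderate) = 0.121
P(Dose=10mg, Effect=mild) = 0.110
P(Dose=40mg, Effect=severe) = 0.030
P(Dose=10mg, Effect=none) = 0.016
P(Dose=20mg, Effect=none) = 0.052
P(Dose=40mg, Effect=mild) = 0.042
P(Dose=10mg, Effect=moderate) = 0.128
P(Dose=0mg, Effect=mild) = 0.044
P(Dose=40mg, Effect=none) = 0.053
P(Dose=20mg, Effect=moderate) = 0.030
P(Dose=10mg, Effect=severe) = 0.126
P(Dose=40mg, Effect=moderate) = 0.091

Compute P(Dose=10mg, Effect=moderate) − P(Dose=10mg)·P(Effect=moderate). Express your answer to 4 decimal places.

P(Dose=10mg) = 0.016 + 0.110 + 0.128 + 0.126 = 0.380.
P(Effect=moderate) = 0.121 + 0.128 + 0.030 + 0.091 = 0.370.
P(Dose=10mg, Effect=moderate) − P(Dose=10mg)P(Effect=moderate) = 0.128 − 0.380×0.370 = -0.0126.

-0.0126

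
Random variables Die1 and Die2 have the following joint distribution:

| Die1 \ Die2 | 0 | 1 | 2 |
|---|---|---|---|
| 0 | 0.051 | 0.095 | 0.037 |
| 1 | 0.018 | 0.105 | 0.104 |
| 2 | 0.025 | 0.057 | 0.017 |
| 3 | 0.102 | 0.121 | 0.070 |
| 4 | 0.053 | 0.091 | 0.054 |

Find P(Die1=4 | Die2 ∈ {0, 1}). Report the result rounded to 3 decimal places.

P(Die2=0) = 0.051 + 0.018 + 0.025 + 0.102 + 0.053 = 0.249.
P(Die2=1) = 0.095 + 0.105 + 0.057 + 0.121 + 0.091 = 0.469.
P(Die2 ∈ {0, 1}) = 0.249 + 0.469 = 0.718; P(Die1=4, Die2 ∈ {0, 1}) = 0.053 + 0.091 = 0.144.
P(Die1=4 | Die2 ∈ {0, 1}) = 0.144/0.718 = 0.201.

0.201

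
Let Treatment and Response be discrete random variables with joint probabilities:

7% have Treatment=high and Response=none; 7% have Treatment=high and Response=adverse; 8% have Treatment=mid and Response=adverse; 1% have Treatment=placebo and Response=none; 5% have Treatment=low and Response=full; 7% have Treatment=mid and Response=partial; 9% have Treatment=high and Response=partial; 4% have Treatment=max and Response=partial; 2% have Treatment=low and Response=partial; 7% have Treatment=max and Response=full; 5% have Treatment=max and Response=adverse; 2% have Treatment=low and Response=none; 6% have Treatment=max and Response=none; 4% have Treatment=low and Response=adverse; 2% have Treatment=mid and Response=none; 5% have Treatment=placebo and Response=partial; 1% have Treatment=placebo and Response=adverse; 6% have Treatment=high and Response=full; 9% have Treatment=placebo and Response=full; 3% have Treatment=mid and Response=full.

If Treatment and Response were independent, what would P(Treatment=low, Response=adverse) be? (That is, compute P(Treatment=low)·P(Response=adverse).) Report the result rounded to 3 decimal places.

P(Treatment=low) = 0.02 + 0.02 + 0.05 + 0.04 = 0.13.
P(Response=adverse) = 0.01 + 0.04 + 0.08 + 0.07 + 0.05 = 0.25.
Product: 0.13 × 0.25 = 0.033.

0.033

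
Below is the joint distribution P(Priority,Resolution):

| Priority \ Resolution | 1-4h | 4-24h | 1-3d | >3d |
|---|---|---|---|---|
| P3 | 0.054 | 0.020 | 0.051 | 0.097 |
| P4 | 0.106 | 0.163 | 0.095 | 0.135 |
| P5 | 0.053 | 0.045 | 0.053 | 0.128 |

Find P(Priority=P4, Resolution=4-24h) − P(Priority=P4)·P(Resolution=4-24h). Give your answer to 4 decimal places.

0.0492

P(Priority=P4) = 0.106 + 0.163 + 0.095 + 0.135 = 0.499.
P(Resolution=4-24h) = 0.020 + 0.163 + 0.045 = 0.228.
P(Priority=P4, Resolution=4-24h) − P(Priority=P4)P(Resolution=4-24h) = 0.163 − 0.499×0.228 = 0.0492.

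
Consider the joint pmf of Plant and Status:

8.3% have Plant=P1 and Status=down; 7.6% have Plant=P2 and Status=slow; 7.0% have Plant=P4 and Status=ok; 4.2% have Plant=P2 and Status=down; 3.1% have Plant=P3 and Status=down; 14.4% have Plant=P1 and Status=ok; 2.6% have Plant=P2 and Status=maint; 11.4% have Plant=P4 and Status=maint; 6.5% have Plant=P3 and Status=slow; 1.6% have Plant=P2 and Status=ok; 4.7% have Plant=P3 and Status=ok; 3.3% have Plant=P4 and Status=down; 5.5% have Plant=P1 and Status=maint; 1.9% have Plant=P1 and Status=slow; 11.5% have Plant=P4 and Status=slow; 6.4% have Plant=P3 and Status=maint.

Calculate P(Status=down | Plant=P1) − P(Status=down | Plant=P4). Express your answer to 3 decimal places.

P(Plant=P1) = 0.144 + 0.019 + 0.083 + 0.055 = 0.301; P(Status=down | Plant=P1) = 0.083/0.301 = 0.2757.
P(Plant=P4) = 0.070 + 0.115 + 0.033 + 0.114 = 0.332; P(Status=down | Plant=P4) = 0.033/0.332 = 0.0994.
Difference = 0.176.

0.176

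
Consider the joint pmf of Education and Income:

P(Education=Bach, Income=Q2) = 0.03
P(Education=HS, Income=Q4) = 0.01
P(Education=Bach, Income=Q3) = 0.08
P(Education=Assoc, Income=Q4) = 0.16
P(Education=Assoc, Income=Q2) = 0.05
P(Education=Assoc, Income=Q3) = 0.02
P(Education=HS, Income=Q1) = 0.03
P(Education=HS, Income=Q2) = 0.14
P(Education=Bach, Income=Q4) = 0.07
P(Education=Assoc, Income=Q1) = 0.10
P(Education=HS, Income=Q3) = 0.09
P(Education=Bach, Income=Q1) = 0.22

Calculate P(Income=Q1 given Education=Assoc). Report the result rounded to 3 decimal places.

0.303

P(Education=Assoc) = 0.10 + 0.05 + 0.02 + 0.16 = 0.33.
P(Income=Q1 | Education=Assoc) = 0.10/0.33 = 0.303.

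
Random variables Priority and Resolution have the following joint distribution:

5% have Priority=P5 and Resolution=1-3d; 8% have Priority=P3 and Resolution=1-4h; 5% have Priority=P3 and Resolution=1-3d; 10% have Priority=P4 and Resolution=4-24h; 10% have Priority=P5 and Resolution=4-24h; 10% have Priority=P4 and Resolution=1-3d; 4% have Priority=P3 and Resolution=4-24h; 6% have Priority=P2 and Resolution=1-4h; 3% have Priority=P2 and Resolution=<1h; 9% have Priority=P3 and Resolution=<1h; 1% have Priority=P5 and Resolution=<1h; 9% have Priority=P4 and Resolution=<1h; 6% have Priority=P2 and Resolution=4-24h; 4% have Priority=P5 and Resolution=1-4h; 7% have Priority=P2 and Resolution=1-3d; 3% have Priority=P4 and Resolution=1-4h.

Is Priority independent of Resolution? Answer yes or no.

no

P(Priority=P5) = 0.20 and P(Resolution=4-24h) = 0.30, so their product is 0.0600, but P(Priority=P5, Resolution=4-24h) = 0.10. Since these differ, Priority and Resolution are not independent.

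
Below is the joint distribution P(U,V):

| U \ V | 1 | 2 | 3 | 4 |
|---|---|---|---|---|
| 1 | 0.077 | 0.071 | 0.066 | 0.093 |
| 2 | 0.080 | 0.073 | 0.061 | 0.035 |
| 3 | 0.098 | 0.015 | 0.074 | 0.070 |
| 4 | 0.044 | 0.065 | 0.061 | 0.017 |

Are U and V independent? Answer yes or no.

no

P(U=3) = 0.257 and P(V=2) = 0.224, so their product is 0.05757, but P(U=3, V=2) = 0.015. Since these differ, U and V are not independent.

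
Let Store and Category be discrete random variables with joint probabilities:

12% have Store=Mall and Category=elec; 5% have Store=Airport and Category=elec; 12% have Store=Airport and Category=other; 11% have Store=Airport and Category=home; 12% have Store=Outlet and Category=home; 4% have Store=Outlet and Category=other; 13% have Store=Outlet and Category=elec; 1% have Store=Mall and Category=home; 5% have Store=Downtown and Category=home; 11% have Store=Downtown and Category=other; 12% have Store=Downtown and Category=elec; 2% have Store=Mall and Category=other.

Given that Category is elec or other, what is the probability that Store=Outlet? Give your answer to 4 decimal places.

0.2394

P(Category=elec) = 0.12 + 0.12 + 0.05 + 0.13 = 0.42.
P(Category=other) = 0.11 + 0.02 + 0.12 + 0.04 = 0.29.
P(Category ∈ {elec, other}) = 0.42 + 0.29 = 0.71; P(Store=Outlet, Category ∈ {elec, other}) = 0.13 + 0.04 = 0.17.
P(Store=Outlet | Category ∈ {elec, other}) = 0.17/0.71 = 0.2394.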